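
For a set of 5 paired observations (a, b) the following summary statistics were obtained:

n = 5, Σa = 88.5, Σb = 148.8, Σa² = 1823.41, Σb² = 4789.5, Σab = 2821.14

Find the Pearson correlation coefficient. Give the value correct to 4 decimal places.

r = (nΣab − ΣaΣb) / √[(nΣa² − (Σa)²)(nΣb² − (Σb)²)]
Numerator: 5×2821.14 − 88.5×148.8 = 936.9
Denominator: √[(9117.05 − 7832.25)(23947.5 − 22141.44)] = √[1284.8 × 1806.06] = 1523.2944
r = 936.9 / 1523.2944 ≈ 0.6150

0.6150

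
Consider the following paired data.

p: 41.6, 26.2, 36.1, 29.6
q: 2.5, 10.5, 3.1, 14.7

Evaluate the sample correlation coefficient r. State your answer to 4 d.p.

n = 4, Σp = 133.5, Σq = 30.8, Σp² = 4596.37, Σq² = 342.2, Σpq = 926.13
nΣpq − ΣpΣq = 3704.52 − 4111.8 = -407.28
nΣp² − (Σp)² = 18385.48 − 17822.25 = 563.23; nΣq² − (Σq)² = 1368.8 − 948.64 = 420.16
r = -407.28 / √(563.23 × 420.16) = -407.28 / 486.4635 ≈ -0.8372

-0.8372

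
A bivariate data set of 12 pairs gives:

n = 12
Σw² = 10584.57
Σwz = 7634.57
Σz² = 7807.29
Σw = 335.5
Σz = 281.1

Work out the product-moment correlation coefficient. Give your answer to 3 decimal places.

r = (nΣwz − ΣwΣz) / √[(nΣw² − (Σw)²)(nΣz² − (Σz)²)]
Numerator: 12×7634.57 − 335.5×281.1 = -2694.21
Denominator: √[(127014.84 − 112560.25)(93687.48 − 79017.21)] = √[14454.59 × 14670.27] = 14562.0307
r = -2694.21 / 14562.0307 ≈ -0.185

-0.185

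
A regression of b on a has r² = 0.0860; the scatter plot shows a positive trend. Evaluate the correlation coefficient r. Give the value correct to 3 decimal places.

0.293

|r| = √0.0860 = 0.293
The association is positive, so r = 0.293.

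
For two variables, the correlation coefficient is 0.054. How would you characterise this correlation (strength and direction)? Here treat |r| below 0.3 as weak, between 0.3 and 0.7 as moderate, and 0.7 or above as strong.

r = 0.054 > 0 so the relationship is positive.
|r| = 0.054, which falls in the weak range.

weak positive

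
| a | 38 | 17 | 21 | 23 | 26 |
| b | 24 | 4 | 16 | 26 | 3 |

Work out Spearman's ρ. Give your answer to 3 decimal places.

Rank a: 5, 1, 2, 3, 4
Rank b: 4, 2, 3, 5, 1
d = rank(a) − rank(b): 1, -1, -1, -2, 3; Σd² = 16
ρ = 1 − 6Σd² / [n(n²−1)] = 1 − 6×16 / (5×24) = 1 − 96/120 ≈ 0.200

0.200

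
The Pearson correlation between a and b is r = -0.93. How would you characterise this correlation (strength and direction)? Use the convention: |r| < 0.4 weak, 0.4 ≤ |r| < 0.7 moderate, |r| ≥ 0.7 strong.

r = -0.93 < 0 so the relationship is negative.
|r| = 0.93, which falls in the strong range.

strong negative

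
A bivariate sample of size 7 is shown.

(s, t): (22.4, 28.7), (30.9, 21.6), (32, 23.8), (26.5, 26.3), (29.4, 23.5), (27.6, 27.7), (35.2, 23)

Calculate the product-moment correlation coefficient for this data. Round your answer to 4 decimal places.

-0.8296

n = 7, Σs = 204, Σt = 174.6, Σs² = 6047.98, Σt² = 4396.92, Σst = 5033.89
nΣst − ΣsΣt = 35237.23 − 35618.4 = -381.17
nΣs² − (Σs)² = 42335.86 − 41616 = 719.86; nΣt² − (Σt)² = 30778.44 − 30485.16 = 293.28
r = -381.17 / √(719.86 × 293.28) = -381.17 / 459.4786 ≈ -0.8296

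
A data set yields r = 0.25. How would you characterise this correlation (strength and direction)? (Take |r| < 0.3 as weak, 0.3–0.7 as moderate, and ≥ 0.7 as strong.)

weak positive

r = 0.25 > 0 so the relationship is positive.
|r| = 0.25, which falls in the weak range.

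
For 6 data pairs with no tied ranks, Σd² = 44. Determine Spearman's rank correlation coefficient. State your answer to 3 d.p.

-0.257

ρ = 1 − 6Σd² / [n(n²−1)] = 1 − 6×44 / (6×35)
  = 1 − 264/210 = 1 − 1.2571 ≈ -0.257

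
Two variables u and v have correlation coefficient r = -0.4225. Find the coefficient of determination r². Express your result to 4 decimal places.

r² = (-0.4225)² = 0.1785

0.1785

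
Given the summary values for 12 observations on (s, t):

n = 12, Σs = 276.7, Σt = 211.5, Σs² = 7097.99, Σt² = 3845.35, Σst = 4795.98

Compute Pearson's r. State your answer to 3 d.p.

-0.278

r = (nΣst − ΣsΣt) / √[(nΣs² − (Σs)²)(nΣt² − (Σt)²)]
Numerator: 12×4795.98 − 276.7×211.5 = -970.29
Denominator: √[(85175.88 − 76562.89)(46144.2 − 44732.25)] = √[8612.99 × 1411.95] = 3487.2785
r = -970.29 / 3487.2785 ≈ -0.278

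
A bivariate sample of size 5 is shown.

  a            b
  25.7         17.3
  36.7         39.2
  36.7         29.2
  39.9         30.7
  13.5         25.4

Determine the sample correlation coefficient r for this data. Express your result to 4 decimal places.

n = 5, Σa = 152.5, Σb = 141.8, Σa² = 5128.53, Σb² = 4276.22, Σab = 4522.72
nΣab − ΣaΣb = 22613.6 − 21624.5 = 989.1
nΣa² − (Σa)² = 25642.65 − 23256.25 = 2386.4; nΣb² − (Σb)² = 21381.1 − 20107.24 = 1273.86
r = 989.1 / √(2386.4 × 1273.86) = 989.1 / 1743.5422 ≈ 0.5673

0.5673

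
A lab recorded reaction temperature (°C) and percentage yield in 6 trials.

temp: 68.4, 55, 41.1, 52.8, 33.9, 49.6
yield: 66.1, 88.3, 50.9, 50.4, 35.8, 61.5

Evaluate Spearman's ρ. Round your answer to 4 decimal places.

Rank temp: 6, 5, 2, 4, 1, 3
Rank yield: 5, 6, 3, 2, 1, 4
d = rank(temp) − rank(yield): 1, -1, -1, 2, 0, -1; Σd² = 8
ρ = 1 − 6Σd² / [n(n²−1)] = 1 − 6×8 / (6×35) = 1 − 48/210 ≈ 0.7714

0.7714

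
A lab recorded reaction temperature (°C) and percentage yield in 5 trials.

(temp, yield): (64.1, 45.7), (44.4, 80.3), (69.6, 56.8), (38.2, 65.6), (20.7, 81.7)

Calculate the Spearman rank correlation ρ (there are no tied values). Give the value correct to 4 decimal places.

-0.8000

Rank temp: 4, 3, 5, 2, 1
Rank yield: 1, 4, 2, 3, 5
d = rank(temp) − rank(yield): 3, -1, 3, -1, -4; Σd² = 36
ρ = 1 − 6Σd² / [n(n²−1)] = 1 − 6×36 / (5×24) = 1 − 216/120 ≈ -0.8000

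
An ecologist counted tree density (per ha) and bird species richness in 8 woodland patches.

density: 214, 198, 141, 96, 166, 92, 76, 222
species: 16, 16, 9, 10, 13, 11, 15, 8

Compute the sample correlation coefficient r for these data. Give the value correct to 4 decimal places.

n = 8, Σx = 1205, Σy = 98, Σx² = 205177, Σy² = 1272, Σxy = 14907
nΣxy − ΣxΣy = 119256 − 118090 = 1166
nΣx² − (Σx)² = 1641416 − 1452025 = 189391; nΣy² − (Σy)² = 10176 − 9604 = 572
r = 1166 / √(189391 × 572) = 1166 / 10408.2492 ≈ 0.1120

0.1120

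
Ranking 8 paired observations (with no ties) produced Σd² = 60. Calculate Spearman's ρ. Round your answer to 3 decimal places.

0.286

ρ = 1 − 6Σd² / [n(n²−1)] = 1 − 6×60 / (8×63)
  = 1 − 360/504 = 1 − 0.7143 ≈ 0.286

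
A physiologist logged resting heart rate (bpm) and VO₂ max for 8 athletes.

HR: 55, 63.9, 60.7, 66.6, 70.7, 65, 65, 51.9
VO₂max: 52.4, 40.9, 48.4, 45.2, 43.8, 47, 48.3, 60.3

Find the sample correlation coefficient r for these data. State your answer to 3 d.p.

n = 8, Σx = 498.8, Σy = 386.3, Σx² = 31370.36, Σy² = 18900.59, Σxy = 23864.44
nΣxy − ΣxΣy = 190915.52 − 192686.44 = -1770.92
nΣx² − (Σx)² = 250962.88 − 248801.44 = 2161.44; nΣy² − (Σy)² = 151204.72 − 149227.69 = 1977.03
r = -1770.92 / √(2161.44 × 1977.03) = -1770.92 / 2067.1797 ≈ -0.857

-0.857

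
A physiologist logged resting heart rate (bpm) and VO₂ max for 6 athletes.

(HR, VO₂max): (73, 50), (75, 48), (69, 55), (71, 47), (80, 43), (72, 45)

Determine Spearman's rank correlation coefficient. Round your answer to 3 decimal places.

-0.543

Rank HR: 4, 5, 1, 2, 6, 3
Rank VO₂max: 5, 4, 6, 3, 1, 2
d = rank(HR) − rank(VO₂max): -1, 1, -5, -1, 5, 1; Σd² = 54
ρ = 1 − 6Σd² / [n(n²−1)] = 1 − 6×54 / (6×35) = 1 − 324/210 ≈ -0.543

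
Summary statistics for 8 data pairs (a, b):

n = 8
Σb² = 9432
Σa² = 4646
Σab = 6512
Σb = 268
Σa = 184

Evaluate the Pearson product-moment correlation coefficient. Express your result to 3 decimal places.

0.803

r = (nΣab − ΣaΣb) / √[(nΣa² − (Σa)²)(nΣb² − (Σb)²)]
Numerator: 8×6512 − 184×268 = 2784
Denominator: √[(37168 − 33856)(75456 − 71824)] = √[3312 × 3632] = 3468.3114
r = 2784 / 3468.3114 ≈ 0.803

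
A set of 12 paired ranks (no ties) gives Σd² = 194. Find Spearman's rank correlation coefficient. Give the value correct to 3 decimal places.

0.322

ρ = 1 − 6Σd² / [n(n²−1)] = 1 − 6×194 / (12×143)
  = 1 − 1164/1716 = 1 − 0.6783 ≈ 0.322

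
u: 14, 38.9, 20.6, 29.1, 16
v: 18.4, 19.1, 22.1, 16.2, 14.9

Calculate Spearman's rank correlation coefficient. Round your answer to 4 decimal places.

Rank u: 1, 5, 3, 4, 2
Rank v: 3, 4, 5, 2, 1
d = rank(u) − rank(v): -2, 1, -2, 2, 1; Σd² = 14
ρ = 1 − 6Σd² / [n(n²−1)] = 1 − 6×14 / (5×24) = 1 − 84/120 ≈ 0.3000

0.3000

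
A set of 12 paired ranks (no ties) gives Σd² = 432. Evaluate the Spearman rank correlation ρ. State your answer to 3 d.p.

ρ = 1 − 6Σd² / [n(n²−1)] = 1 − 6×432 / (12×143)
  = 1 − 2592/1716 = 1 − 1.5105 ≈ -0.510

-0.510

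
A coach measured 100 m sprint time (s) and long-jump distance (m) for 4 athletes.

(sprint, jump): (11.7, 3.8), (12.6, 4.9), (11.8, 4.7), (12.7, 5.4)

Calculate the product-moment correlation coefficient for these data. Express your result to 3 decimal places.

n = 4, Σx = 48.8, Σy = 18.8, Σx² = 596.18, Σy² = 89.7, Σxy = 230.24
nΣxy − ΣxΣy = 920.96 − 917.44 = 3.52
nΣx² − (Σx)² = 2384.72 − 2381.44 = 3.28; nΣy² − (Σy)² = 358.8 − 353.44 = 5.36
r = 3.52 / √(3.28 × 5.36) = 3.52 / 4.1929 ≈ 0.840

0.840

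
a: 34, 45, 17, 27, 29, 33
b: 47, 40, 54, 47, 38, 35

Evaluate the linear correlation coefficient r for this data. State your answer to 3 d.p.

-0.631

n = 6, Σa = 185, Σb = 261, Σa² = 6129, Σb² = 11603, Σab = 7842
nΣab − ΣaΣb = 47052 − 48285 = -1233
nΣa² − (Σa)² = 36774 − 34225 = 2549; nΣb² − (Σb)² = 69618 − 68121 = 1497
r = -1233 / √(2549 × 1497) = -1233 / 1953.4208 ≈ -0.631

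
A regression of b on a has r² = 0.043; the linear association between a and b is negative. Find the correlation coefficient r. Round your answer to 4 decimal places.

-0.2074

|r| = √0.043 = 0.2074
The association is negative, so r = −0.2074.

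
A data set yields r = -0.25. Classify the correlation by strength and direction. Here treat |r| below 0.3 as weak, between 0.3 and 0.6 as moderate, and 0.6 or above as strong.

weak negative

r = -0.25 < 0 so the relationship is negative.
|r| = 0.25, which falls in the weak range.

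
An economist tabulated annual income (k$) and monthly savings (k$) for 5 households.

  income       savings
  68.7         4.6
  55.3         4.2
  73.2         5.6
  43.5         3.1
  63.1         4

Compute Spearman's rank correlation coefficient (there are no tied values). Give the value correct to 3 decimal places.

Rank income: 4, 2, 5, 1, 3
Rank savings: 4, 3, 5, 1, 2
d = rank(income) − rank(savings): 0, -1, 0, 0, 1; Σd² = 2
ρ = 1 − 6Σd² / [n(n²−1)] = 1 − 6×2 / (5×24) = 1 − 12/120 ≈ 0.900

0.900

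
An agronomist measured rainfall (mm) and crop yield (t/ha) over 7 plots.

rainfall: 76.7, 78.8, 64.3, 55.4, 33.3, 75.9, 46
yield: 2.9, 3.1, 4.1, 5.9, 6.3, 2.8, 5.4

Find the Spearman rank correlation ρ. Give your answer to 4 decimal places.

-0.8214

Rank rainfall: 6, 7, 4, 3, 1, 5, 2
Rank yield: 2, 3, 4, 6, 7, 1, 5
d = rank(rainfall) − rank(yield): 4, 4, 0, -3, -6, 4, -3; Σd² = 102
ρ = 1 − 6Σd² / [n(n²−1)] = 1 − 6×102 / (7×48) = 1 − 612/336 ≈ -0.8214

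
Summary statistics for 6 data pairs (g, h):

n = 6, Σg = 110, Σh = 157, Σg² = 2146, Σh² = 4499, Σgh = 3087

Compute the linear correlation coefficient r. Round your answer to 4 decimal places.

r = (nΣgh − ΣgΣh) / √[(nΣg² − (Σg)²)(nΣh² − (Σh)²)]
Numerator: 6×3087 − 110×157 = 1252
Denominator: √[(12876 − 12100)(26994 − 24649)] = √[776 × 2345] = 1348.9700
r = 1252 / 1348.9700 ≈ 0.9281

0.9281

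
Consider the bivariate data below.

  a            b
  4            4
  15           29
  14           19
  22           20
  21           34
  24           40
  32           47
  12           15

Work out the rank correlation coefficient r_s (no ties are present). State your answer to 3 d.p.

0.929

Rank a: 1, 4, 3, 6, 5, 7, 8, 2
Rank b: 1, 5, 3, 4, 6, 7, 8, 2
d = rank(a) − rank(b): 0, -1, 0, 2, -1, 0, 0, 0; Σd² = 6
ρ = 1 − 6Σd² / [n(n²−1)] = 1 − 6×6 / (8×63) = 1 − 36/504 ≈ 0.929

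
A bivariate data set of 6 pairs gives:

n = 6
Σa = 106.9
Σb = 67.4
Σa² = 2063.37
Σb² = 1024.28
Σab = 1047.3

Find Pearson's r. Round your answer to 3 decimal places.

-0.746

r = (nΣab − ΣaΣb) / √[(nΣa² − (Σa)²)(nΣb² − (Σb)²)]
Numerator: 6×1047.3 − 106.9×67.4 = -921.26
Denominator: √[(12380.22 − 11427.61)(6145.68 − 4542.76)] = √[952.61 × 1602.92] = 1235.7013
r = -921.26 / 1235.7013 ≈ -0.746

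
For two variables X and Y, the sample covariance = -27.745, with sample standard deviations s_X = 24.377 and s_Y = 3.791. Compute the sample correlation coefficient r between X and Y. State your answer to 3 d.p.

-0.300

r = Cov(X,Y) / (s_X · s_Y) = -27.745 / (24.377 × 3.791)
  = -27.745 / 92.4132 ≈ -0.300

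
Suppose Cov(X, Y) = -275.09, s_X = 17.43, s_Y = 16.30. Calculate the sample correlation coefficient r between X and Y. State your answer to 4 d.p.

r = Cov(X,Y) / (s_X · s_Y) = -275.09 / (17.43 × 16.30)
  = -275.09 / 284.1090 ≈ -0.9683

-0.9683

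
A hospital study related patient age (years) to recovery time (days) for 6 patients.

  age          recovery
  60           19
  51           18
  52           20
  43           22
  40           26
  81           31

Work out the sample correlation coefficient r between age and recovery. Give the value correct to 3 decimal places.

n = 6, Σx = 327, Σy = 136, Σx² = 18915, Σy² = 3206, Σxy = 7595
nΣxy − ΣxΣy = 45570 − 44472 = 1098
nΣx² − (Σx)² = 113490 − 106929 = 6561; nΣy² − (Σy)² = 19236 − 18496 = 740
r = 1098 / √(6561 × 740) = 1098 / 2203.4382 ≈ 0.498

0.498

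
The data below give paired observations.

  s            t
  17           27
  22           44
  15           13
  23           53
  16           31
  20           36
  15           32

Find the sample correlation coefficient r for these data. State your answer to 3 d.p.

n = 7, Σs = 128, Σt = 236, Σs² = 2408, Σt² = 8924, Σst = 4537
nΣst − ΣsΣt = 31759 − 30208 = 1551
nΣs² − (Σs)² = 16856 − 16384 = 472; nΣt² − (Σt)² = 62468 − 55696 = 6772
r = 1551 / √(472 × 6772) = 1551 / 1787.8434 ≈ 0.868

0.868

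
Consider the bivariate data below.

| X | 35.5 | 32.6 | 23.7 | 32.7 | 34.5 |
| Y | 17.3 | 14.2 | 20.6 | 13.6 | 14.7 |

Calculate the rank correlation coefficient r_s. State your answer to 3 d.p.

-0.100

Rank X: 5, 2, 1, 3, 4
Rank Y: 4, 2, 5, 1, 3
d = rank(X) − rank(Y): 1, 0, -4, 2, 1; Σd² = 22
ρ = 1 − 6Σd² / [n(n²−1)] = 1 − 6×22 / (5×24) = 1 − 132/120 ≈ -0.100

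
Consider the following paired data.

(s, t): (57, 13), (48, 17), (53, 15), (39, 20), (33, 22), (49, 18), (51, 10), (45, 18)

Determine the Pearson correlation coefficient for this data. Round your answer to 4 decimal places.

n = 8, Σs = 375, Σt = 133, Σs² = 17999, Σt² = 2315, Σst = 6060
nΣst − ΣsΣt = 48480 − 49875 = -1395
nΣs² − (Σs)² = 143992 − 140625 = 3367; nΣt² − (Σt)² = 18520 − 17689 = 831
r = -1395 / √(3367 × 831) = -1395 / 1672.7155 ≈ -0.8340

-0.8340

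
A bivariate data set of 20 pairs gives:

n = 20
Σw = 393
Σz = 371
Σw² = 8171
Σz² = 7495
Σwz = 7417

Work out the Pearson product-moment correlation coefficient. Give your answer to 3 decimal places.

0.242

r = (nΣwz − ΣwΣz) / √[(nΣw² − (Σw)²)(nΣz² − (Σz)²)]
Numerator: 20×7417 − 393×371 = 2537
Denominator: √[(163420 − 154449)(149900 − 137641)] = √[8971 × 12259] = 10486.9199
r = 2537 / 10486.9199 ≈ 0.242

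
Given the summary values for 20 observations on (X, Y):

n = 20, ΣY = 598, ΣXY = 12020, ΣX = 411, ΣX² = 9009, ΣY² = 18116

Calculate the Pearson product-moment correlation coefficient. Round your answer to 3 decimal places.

r = (nΣXY − ΣXΣY) / √[(nΣX² − (ΣX)²)(nΣY² − (ΣY)²)]
Numerator: 20×12020 − 411×598 = -5378
Denominator: √[(180180 − 168921)(362320 − 357604)] = √[11259 × 4716] = 7286.7993
r = -5378 / 7286.7993 ≈ -0.738

-0.738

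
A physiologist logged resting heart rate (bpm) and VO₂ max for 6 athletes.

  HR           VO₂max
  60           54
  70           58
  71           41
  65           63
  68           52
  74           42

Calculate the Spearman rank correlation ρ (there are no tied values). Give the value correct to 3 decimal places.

Rank HR: 1, 4, 5, 2, 3, 6
Rank VO₂max: 4, 5, 1, 6, 3, 2
d = rank(HR) − rank(VO₂max): -3, -1, 4, -4, 0, 4; Σd² = 58
ρ = 1 − 6Σd² / [n(n²−1)] = 1 − 6×58 / (6×35) = 1 − 348/210 ≈ -0.657

-0.657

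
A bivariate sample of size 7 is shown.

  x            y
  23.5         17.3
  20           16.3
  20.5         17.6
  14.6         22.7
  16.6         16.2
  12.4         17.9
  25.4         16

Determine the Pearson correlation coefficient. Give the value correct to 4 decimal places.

-0.5176

n = 7, Σx = 133, Σy = 124, Σx² = 2660.14, Σy² = 2228.88, Σxy = 2322.05
nΣxy − ΣxΣy = 16254.35 − 16492 = -237.65
nΣx² − (Σx)² = 18620.98 − 17689 = 931.98; nΣy² − (Σy)² = 15602.16 − 15376 = 226.16
r = -237.65 / √(931.98 × 226.16) = -237.65 / 459.1041 ≈ -0.5176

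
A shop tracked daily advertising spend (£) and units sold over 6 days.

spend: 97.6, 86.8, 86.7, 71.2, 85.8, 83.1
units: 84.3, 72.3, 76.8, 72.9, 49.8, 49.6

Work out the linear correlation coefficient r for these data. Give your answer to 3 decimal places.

0.295

n = 6, Σx = 511.2, Σy = 405.7, Σx² = 43913.58, Σy² = 28486.63, Σxy = 34746.96
nΣxy − ΣxΣy = 208481.76 − 207393.84 = 1087.92
nΣx² − (Σx)² = 263481.48 − 261325.44 = 2156.04; nΣy² − (Σy)² = 170919.78 − 164592.49 = 6327.29
r = 1087.92 / √(2156.04 × 6327.29) = 1087.92 / 3693.4930 ≈ 0.295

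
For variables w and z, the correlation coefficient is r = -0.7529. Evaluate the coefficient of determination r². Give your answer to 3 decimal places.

r² = (-0.7529)² = 0.567

0.567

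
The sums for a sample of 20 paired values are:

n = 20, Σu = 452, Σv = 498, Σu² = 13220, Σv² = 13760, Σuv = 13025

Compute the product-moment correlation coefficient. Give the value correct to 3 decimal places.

0.876

r = (nΣuv − ΣuΣv) / √[(nΣu² − (Σu)²)(nΣv² − (Σv)²)]
Numerator: 20×13025 − 452×498 = 35404
Denominator: √[(264400 − 204304)(275200 − 248004)] = √[60096 × 27196] = 40427.3523
r = 35404 / 40427.3523 ≈ 0.876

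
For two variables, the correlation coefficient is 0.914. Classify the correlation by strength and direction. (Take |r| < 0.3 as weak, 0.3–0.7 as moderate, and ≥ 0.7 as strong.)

strong positive

r = 0.914 > 0 so the relationship is positive.
|r| = 0.914, which falls in the strong range.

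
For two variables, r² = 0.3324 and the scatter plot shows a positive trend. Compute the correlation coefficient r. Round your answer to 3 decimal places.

|r| = √0.3324 = 0.577
The association is positive, so r = 0.577.

0.577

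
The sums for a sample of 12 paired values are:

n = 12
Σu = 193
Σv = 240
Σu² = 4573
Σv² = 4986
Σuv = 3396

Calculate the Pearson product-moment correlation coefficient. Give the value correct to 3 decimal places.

-0.888

r = (nΣuv − ΣuΣv) / √[(nΣu² − (Σu)²)(nΣv² − (Σv)²)]
Numerator: 12×3396 − 193×240 = -5568
Denominator: √[(54876 − 37249)(59832 − 57600)] = √[17627 × 2232] = 6272.4368
r = -5568 / 6272.4368 ≈ -0.888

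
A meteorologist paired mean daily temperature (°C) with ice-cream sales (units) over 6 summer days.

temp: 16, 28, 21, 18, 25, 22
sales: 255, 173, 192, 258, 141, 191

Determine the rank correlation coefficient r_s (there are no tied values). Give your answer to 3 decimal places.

Rank temp: 1, 6, 3, 2, 5, 4
Rank sales: 5, 2, 4, 6, 1, 3
d = rank(temp) − rank(sales): -4, 4, -1, -4, 4, 1; Σd² = 66
ρ = 1 − 6Σd² / [n(n²−1)] = 1 − 6×66 / (6×35) = 1 − 396/210 ≈ -0.886

-0.886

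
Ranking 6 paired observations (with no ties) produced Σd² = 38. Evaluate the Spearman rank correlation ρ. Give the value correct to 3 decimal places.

-0.086

ρ = 1 − 6Σd² / [n(n²−1)] = 1 − 6×38 / (6×35)
  = 1 − 228/210 = 1 − 1.0857 ≈ -0.086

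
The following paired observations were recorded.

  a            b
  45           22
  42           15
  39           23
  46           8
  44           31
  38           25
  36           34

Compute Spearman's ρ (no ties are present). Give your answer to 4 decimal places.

Rank a: 6, 4, 3, 7, 5, 2, 1
Rank b: 3, 2, 4, 1, 6, 5, 7
d = rank(a) − rank(b): 3, 2, -1, 6, -1, -3, -6; Σd² = 96
ρ = 1 − 6Σd² / [n(n²−1)] = 1 − 6×96 / (7×48) = 1 − 576/336 ≈ -0.7143

-0.7143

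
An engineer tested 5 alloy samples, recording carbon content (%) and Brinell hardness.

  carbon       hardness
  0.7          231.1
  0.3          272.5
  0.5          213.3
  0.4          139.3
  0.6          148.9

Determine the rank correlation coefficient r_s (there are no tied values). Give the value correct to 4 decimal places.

Rank carbon: 5, 1, 3, 2, 4
Rank hardness: 4, 5, 3, 1, 2
d = rank(carbon) − rank(hardness): 1, -4, 0, 1, 2; Σd² = 22
ρ = 1 − 6Σd² / [n(n²−1)] = 1 − 6×22 / (5×24) = 1 − 132/120 ≈ -0.1000

-0.1000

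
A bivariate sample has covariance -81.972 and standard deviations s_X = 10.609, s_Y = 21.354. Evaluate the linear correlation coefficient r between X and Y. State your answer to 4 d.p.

-0.3618

r = Cov(X,Y) / (s_X · s_Y) = -81.972 / (10.609 × 21.354)
  = -81.972 / 226.5446 ≈ -0.3618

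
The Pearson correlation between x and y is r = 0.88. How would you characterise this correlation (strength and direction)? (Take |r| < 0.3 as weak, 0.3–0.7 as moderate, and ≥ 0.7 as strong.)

strong positive

r = 0.88 > 0 so the relationship is positive.
|r| = 0.88, which falls in the strong range.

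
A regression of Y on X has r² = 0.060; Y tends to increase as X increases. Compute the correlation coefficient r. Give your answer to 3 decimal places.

0.245

|r| = √0.060 = 0.245
The association is positive, so r = 0.245.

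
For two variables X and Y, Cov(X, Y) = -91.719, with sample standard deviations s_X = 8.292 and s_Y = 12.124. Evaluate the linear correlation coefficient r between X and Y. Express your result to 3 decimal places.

r = Cov(X,Y) / (s_X · s_Y) = -91.719 / (8.292 × 12.124)
  = -91.719 / 100.5322 ≈ -0.912

-0.912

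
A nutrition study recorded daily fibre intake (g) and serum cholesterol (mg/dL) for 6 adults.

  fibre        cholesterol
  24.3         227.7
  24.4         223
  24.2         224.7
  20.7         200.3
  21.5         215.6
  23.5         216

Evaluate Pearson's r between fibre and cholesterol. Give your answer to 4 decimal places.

n = 6, Σx = 138.6, Σy = 1307.3, Σx² = 3214.48, Σy² = 285325.83, Σxy = 30269.66
nΣxy − ΣxΣy = 181617.96 − 181191.78 = 426.18
nΣx² − (Σx)² = 19286.88 − 19209.96 = 76.92; nΣy² − (Σy)² = 1711954.98 − 1709033.29 = 2921.69
r = 426.18 / √(76.92 × 2921.69) = 426.18 / 474.0637 ≈ 0.8990

0.8990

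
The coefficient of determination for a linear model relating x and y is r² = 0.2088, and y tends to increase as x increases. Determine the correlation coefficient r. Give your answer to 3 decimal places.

|r| = √0.2088 = 0.457
The association is positive, so r = 0.457.

0.457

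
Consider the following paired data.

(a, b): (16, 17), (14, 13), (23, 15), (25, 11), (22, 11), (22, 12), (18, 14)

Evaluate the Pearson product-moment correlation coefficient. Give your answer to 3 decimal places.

-0.521

n = 7, Σa = 140, Σb = 93, Σa² = 2898, Σb² = 1265, Σab = 1832
nΣab − ΣaΣb = 12824 − 13020 = -196
nΣa² − (Σa)² = 20286 − 19600 = 686; nΣb² − (Σb)² = 8855 − 8649 = 206
r = -196 / √(686 × 206) = -196 / 375.9202 ≈ -0.521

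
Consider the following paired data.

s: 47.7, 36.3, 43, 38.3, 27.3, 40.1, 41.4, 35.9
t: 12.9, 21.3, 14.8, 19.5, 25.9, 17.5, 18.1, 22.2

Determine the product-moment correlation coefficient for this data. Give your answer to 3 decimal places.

n = 8, Σs = 310, Σt = 152.2, Σs² = 12264.94, Σt² = 3016.9, Σst = 5726.91
nΣst − ΣsΣt = 45815.28 − 47182 = -1366.72
nΣs² − (Σs)² = 98119.52 − 96100 = 2019.52; nΣt² − (Σt)² = 24135.2 − 23164.84 = 970.36
r = -1366.72 / √(2019.52 × 970.36) = -1366.72 / 1399.8791 ≈ -0.976

-0.976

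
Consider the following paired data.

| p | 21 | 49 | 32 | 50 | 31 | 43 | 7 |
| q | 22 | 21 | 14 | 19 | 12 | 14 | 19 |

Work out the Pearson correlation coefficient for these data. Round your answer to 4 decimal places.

-0.0861

n = 7, Σp = 233, Σq = 121, Σp² = 9225, Σq² = 2183, Σpq = 3996
nΣpq − ΣpΣq = 27972 − 28193 = -221
nΣp² − (Σp)² = 64575 − 54289 = 10286; nΣq² − (Σq)² = 15281 − 14641 = 640
r = -221 / √(10286 × 640) = -221 / 2565.7436 ≈ -0.0861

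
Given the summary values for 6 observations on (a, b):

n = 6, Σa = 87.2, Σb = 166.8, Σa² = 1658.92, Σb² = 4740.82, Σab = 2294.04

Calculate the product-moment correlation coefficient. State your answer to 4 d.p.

r = (nΣab − ΣaΣb) / √[(nΣa² − (Σa)²)(nΣb² − (Σb)²)]
Numerator: 6×2294.04 − 87.2×166.8 = -780.72
Denominator: √[(9953.52 − 7603.84)(28444.92 − 27822.24)] = √[2349.68 × 622.68] = 1209.5862
r = -780.72 / 1209.5862 ≈ -0.6454

-0.6454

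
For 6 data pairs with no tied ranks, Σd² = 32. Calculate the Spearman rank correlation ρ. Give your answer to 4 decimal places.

0.0857

ρ = 1 − 6Σd² / [n(n²−1)] = 1 − 6×32 / (6×35)
  = 1 − 192/210 = 1 − 0.91429 ≈ 0.0857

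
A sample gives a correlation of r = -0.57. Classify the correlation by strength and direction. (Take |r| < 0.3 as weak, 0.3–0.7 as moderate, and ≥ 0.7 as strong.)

r = -0.57 < 0 so the relationship is negative.
|r| = 0.57, which falls in the moderate range.

moderate negative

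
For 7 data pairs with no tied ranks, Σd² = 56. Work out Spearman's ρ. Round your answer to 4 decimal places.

0.0000

ρ = 1 − 6Σd² / [n(n²−1)] = 1 − 6×56 / (7×48)
  = 1 − 336/336 = 1 − 1.00000 ≈ 0.0000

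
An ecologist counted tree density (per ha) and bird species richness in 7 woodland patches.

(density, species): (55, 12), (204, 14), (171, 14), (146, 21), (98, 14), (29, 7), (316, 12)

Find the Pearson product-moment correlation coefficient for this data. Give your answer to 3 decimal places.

n = 7, Σx = 1019, Σy = 94, Σx² = 205499, Σy² = 1366, Σxy = 14343
nΣxy − ΣxΣy = 100401 − 95786 = 4615
nΣx² − (Σx)² = 1438493 − 1038361 = 400132; nΣy² − (Σy)² = 9562 − 8836 = 726
r = 4615 / √(400132 × 726) = 4615 / 17043.9383 ≈ 0.271

0.271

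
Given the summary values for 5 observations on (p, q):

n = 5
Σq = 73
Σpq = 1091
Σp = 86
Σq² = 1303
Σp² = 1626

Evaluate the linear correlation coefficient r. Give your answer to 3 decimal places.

-0.882

r = (nΣpq − ΣpΣq) / √[(nΣp² − (Σp)²)(nΣq² − (Σq)²)]
Numerator: 5×1091 − 86×73 = -823
Denominator: √[(8130 − 7396)(6515 − 5329)] = √[734 × 1186] = 933.0188
r = -823 / 933.0188 ≈ -0.882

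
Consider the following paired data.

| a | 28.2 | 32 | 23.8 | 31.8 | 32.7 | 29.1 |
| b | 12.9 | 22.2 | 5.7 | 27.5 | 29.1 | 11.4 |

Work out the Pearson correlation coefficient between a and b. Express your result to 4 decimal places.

0.9247

n = 6, Σa = 177.6, Σb = 108.8, Σa² = 5313.02, Σb² = 2424.76, Σab = 3367.65
nΣab − ΣaΣb = 20205.9 − 19322.88 = 883.02
nΣa² − (Σa)² = 31878.12 − 31541.76 = 336.36; nΣb² − (Σb)² = 14548.56 − 11837.44 = 2711.12
r = 883.02 / √(336.36 × 2711.12) = 883.02 / 954.9410 ≈ 0.9247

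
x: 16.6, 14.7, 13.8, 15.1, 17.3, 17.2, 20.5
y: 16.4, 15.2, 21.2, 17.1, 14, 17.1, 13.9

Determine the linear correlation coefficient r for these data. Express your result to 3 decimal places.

-0.697

n = 7, Σx = 115.2, Σy = 114.9, Σx² = 1925.48, Σy² = 1923.47, Σxy = 1867.72
nΣxy − ΣxΣy = 13074.04 − 13236.48 = -162.44
nΣx² − (Σx)² = 13478.36 − 13271.04 = 207.32; nΣy² − (Σy)² = 13464.29 − 13202.01 = 262.28
r = -162.44 / √(207.32 × 262.28) = -162.44 / 233.1864 ≈ -0.697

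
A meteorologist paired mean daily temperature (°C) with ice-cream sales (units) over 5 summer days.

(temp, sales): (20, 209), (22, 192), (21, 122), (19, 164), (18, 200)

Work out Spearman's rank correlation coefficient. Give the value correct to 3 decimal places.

Rank temp: 3, 5, 4, 2, 1
Rank sales: 5, 3, 1, 2, 4
d = rank(temp) − rank(sales): -2, 2, 3, 0, -3; Σd² = 26
ρ = 1 − 6Σd² / [n(n²−1)] = 1 − 6×26 / (5×24) = 1 − 156/120 ≈ -0.300

-0.300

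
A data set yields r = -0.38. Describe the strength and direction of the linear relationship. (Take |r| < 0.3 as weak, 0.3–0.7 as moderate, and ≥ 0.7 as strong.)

moderate negative

r = -0.38 < 0 so the relationship is negative.
|r| = 0.38, which falls in the moderate range.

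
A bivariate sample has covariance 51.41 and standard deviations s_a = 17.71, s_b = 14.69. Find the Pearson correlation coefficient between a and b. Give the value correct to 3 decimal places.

0.198

r = Cov(a,b) / (s_a · s_b) = 51.41 / (17.71 × 14.69)
  = 51.41 / 260.1599 ≈ 0.198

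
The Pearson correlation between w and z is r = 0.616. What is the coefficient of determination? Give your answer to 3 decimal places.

0.379

r² = (0.616)² = 0.379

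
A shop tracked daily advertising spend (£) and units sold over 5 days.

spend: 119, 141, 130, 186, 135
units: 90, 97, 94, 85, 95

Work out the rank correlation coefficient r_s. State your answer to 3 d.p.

Rank spend: 1, 4, 2, 5, 3
Rank units: 2, 5, 3, 1, 4
d = rank(spend) − rank(units): -1, -1, -1, 4, -1; Σd² = 20
ρ = 1 − 6Σd² / [n(n²−1)] = 1 − 6×20 / (5×24) = 1 − 120/120 ≈ 0.000

0.000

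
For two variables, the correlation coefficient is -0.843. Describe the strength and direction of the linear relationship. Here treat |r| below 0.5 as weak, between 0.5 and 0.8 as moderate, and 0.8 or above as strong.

strong negative

r = -0.843 < 0 so the relationship is negative.
|r| = 0.843, which falls in the strong range.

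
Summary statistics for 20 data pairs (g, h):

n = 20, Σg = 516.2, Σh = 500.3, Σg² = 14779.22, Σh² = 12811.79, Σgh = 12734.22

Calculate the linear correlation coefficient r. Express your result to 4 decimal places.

r = (nΣgh − ΣgΣh) / √[(nΣg² − (Σg)²)(nΣh² − (Σh)²)]
Numerator: 20×12734.22 − 516.2×500.3 = -3570.46
Denominator: √[(295584.4 − 266462.44)(256235.8 − 250300.09)] = √[29121.96 × 5935.71] = 13147.6047
r = -3570.46 / 13147.6047 ≈ -0.2716

-0.2716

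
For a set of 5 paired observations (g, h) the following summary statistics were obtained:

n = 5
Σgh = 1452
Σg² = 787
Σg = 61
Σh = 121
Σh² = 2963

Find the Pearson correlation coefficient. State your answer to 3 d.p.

-0.627

r = (nΣgh − ΣgΣh) / √[(nΣg² − (Σg)²)(nΣh² − (Σh)²)]
Numerator: 5×1452 − 61×121 = -121
Denominator: √[(3935 − 3721)(14815 − 14641)] = √[214 × 174] = 192.9663
r = -121 / 192.9663 ≈ -0.627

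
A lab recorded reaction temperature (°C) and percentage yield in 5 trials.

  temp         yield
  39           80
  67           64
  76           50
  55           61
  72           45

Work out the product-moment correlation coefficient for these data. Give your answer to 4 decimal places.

n = 5, Σx = 309, Σy = 300, Σx² = 19995, Σy² = 18742, Σxy = 17803
nΣxy − ΣxΣy = 89015 − 92700 = -3685
nΣx² − (Σx)² = 99975 − 95481 = 4494; nΣy² − (Σy)² = 93710 − 90000 = 3710
r = -3685 / √(4494 × 3710) = -3685 / 4083.2267 ≈ -0.9025

-0.9025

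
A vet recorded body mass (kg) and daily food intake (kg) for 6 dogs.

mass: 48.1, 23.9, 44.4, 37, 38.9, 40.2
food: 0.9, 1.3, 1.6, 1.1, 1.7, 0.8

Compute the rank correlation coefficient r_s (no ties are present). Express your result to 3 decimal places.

-0.257

Rank mass: 6, 1, 5, 2, 3, 4
Rank food: 2, 4, 5, 3, 6, 1
d = rank(mass) − rank(food): 4, -3, 0, -1, -3, 3; Σd² = 44
ρ = 1 − 6Σd² / [n(n²−1)] = 1 − 6×44 / (6×35) = 1 − 264/210 ≈ -0.257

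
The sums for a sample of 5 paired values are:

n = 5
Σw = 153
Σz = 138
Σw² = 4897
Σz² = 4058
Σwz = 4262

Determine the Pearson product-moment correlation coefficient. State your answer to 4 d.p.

0.1693

r = (nΣwz − ΣwΣz) / √[(nΣw² − (Σw)²)(nΣz² − (Σz)²)]
Numerator: 5×4262 − 153×138 = 196
Denominator: √[(24485 − 23409)(20290 − 19044)] = √[1076 × 1246] = 1157.8843
r = 196 / 1157.8843 ≈ 0.1693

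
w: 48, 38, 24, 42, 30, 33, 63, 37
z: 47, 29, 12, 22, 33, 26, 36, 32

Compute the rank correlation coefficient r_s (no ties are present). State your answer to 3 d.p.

0.571

Rank w: 7, 5, 1, 6, 2, 3, 8, 4
Rank z: 8, 4, 1, 2, 6, 3, 7, 5
d = rank(w) − rank(z): -1, 1, 0, 4, -4, 0, 1, -1; Σd² = 36
ρ = 1 − 6Σd² / [n(n²−1)] = 1 − 6×36 / (8×63) = 1 − 216/504 ≈ 0.571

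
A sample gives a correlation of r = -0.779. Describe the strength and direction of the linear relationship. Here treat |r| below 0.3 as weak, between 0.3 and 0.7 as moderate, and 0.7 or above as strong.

strong negative

r = -0.779 < 0 so the relationship is negative.
|r| = 0.779, which falls in the strong range.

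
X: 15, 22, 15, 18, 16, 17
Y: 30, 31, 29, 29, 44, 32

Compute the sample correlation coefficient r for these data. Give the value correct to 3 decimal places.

-0.138

n = 6, ΣX = 103, ΣY = 195, ΣX² = 1803, ΣY² = 6503, ΣXY = 3337
nΣXY − ΣXΣY = 20022 − 20085 = -63
nΣX² − (ΣX)² = 10818 − 10609 = 209; nΣY² − (ΣY)² = 39018 − 38025 = 993
r = -63 / √(209 × 993) = -63 / 455.5623 ≈ -0.138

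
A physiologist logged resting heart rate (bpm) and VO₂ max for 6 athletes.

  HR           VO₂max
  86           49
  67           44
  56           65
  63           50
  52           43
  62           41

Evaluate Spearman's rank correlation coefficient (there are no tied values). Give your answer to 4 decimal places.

0.1429

Rank HR: 6, 5, 2, 4, 1, 3
Rank VO₂max: 4, 3, 6, 5, 2, 1
d = rank(HR) − rank(VO₂max): 2, 2, -4, -1, -1, 2; Σd² = 30
ρ = 1 − 6Σd² / [n(n²−1)] = 1 − 6×30 / (6×35) = 1 − 180/210 ≈ 0.1429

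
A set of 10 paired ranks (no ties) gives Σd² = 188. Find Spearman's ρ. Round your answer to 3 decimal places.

-0.139

ρ = 1 − 6Σd² / [n(n²−1)] = 1 − 6×188 / (10×99)
  = 1 − 1128/990 = 1 − 1.1394 ≈ -0.139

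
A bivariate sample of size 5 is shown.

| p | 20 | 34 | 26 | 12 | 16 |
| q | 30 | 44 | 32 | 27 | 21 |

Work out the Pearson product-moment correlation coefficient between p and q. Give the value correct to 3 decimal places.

0.893

n = 5, Σp = 108, Σq = 154, Σp² = 2632, Σq² = 5030, Σpq = 3588
nΣpq − ΣpΣq = 17940 − 16632 = 1308
nΣp² − (Σp)² = 13160 − 11664 = 1496; nΣq² − (Σq)² = 25150 − 23716 = 1434
r = 1308 / √(1496 × 1434) = 1308 / 1464.6720 ≈ 0.893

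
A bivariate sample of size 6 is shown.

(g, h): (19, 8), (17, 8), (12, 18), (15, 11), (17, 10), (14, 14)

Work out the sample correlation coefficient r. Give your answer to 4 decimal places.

-0.9458

n = 6, Σg = 94, Σh = 69, Σg² = 1504, Σh² = 869, Σgh = 1035
nΣgh − ΣgΣh = 6210 − 6486 = -276
nΣg² − (Σg)² = 9024 − 8836 = 188; nΣh² − (Σh)² = 5214 − 4761 = 453
r = -276 / √(188 × 453) = -276 / 291.8287 ≈ -0.9458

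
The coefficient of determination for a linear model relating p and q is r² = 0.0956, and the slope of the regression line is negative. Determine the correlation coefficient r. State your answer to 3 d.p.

-0.309

|r| = √0.0956 = 0.309
The association is negative, so r = −0.309.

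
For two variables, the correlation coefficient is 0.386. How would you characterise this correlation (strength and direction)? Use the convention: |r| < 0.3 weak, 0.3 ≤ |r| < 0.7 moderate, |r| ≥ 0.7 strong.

moderate positive

r = 0.386 > 0 so the relationship is positive.
|r| = 0.386, which falls in the moderate range.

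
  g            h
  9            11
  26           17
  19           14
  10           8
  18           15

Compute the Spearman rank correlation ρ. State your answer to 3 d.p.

0.800

Rank g: 1, 5, 4, 2, 3
Rank h: 2, 5, 3, 1, 4
d = rank(g) − rank(h): -1, 0, 1, 1, -1; Σd² = 4
ρ = 1 − 6Σd² / [n(n²−1)] = 1 − 6×4 / (5×24) = 1 − 24/120 ≈ 0.800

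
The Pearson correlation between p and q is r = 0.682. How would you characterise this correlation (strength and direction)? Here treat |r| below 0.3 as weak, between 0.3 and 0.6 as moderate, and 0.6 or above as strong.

strong positive

r = 0.682 > 0 so the relationship is positive.
|r| = 0.682, which falls in the strong range.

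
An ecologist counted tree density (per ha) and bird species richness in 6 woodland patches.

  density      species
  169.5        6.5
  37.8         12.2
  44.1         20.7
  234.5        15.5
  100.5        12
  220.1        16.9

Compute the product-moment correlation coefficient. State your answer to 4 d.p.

n = 6, Σx = 806.5, Σy = 83.8, Σx² = 145638.41, Σy² = 1289.44, Σxy = 11036.22
nΣxy − ΣxΣy = 66217.32 − 67584.7 = -1367.38
nΣx² − (Σx)² = 873830.46 − 650442.25 = 223388.21; nΣy² − (Σy)² = 7736.64 − 7022.44 = 714.2
r = -1367.38 / √(223388.21 × 714.2) = -1367.38 / 12631.0672 ≈ -0.1083

-0.1083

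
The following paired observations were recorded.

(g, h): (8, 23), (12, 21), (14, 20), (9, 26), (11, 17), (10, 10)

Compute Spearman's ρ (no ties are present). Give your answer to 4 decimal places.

Rank g: 1, 5, 6, 2, 4, 3
Rank h: 5, 4, 3, 6, 2, 1
d = rank(g) − rank(h): -4, 1, 3, -4, 2, 2; Σd² = 50
ρ = 1 − 6Σd² / [n(n²−1)] = 1 − 6×50 / (6×35) = 1 − 300/210 ≈ -0.4286

-0.4286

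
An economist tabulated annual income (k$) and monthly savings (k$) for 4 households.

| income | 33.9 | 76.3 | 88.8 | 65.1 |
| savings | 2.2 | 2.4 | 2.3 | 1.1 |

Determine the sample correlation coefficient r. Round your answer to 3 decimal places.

0.125

n = 4, Σx = 264.1, Σy = 8, Σx² = 19094.35, Σy² = 17.1, Σxy = 533.55
nΣxy − ΣxΣy = 2134.2 − 2112.8 = 21.4
nΣx² − (Σx)² = 76377.4 − 69748.81 = 6628.59; nΣy² − (Σy)² = 68.4 − 64 = 4.4
r = 21.4 / √(6628.59 × 4.4) = 21.4 / 170.7800 ≈ 0.125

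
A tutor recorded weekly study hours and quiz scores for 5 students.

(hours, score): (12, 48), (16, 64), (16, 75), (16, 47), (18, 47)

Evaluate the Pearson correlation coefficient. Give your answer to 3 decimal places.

n = 5, Σx = 78, Σy = 281, Σx² = 1236, Σy² = 16443, Σxy = 4398
nΣxy − ΣxΣy = 21990 − 21918 = 72
nΣx² − (Σx)² = 6180 − 6084 = 96; nΣy² − (Σy)² = 82215 − 78961 = 3254
r = 72 / √(96 × 3254) = 72 / 558.9132 ≈ 0.129

0.129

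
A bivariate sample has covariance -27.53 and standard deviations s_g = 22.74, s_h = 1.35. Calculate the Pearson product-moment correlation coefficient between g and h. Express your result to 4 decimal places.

-0.8968

r = Cov(g,h) / (s_g · s_h) = -27.53 / (22.74 × 1.35)
  = -27.53 / 30.6990 ≈ -0.8968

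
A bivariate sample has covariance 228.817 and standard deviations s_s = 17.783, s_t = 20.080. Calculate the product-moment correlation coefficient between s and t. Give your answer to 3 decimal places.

0.641

r = Cov(s,t) / (s_s · s_t) = 228.817 / (17.783 × 20.080)
  = 228.817 / 357.0826 ≈ 0.641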